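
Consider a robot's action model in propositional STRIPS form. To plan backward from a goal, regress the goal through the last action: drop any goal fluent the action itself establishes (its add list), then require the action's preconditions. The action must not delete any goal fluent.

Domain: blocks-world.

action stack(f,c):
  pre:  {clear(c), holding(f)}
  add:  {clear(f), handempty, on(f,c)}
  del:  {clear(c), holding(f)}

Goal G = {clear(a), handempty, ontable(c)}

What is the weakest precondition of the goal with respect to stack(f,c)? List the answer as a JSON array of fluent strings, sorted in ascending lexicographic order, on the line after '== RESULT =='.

Compute (G \ add) ∪ pre:
  G ∩ del = {}  (empty — regression defined)
  G \ add = {clear(a), handempty, ontable(c)} \ {clear(f), handempty, on(f,c)} = {clear(a), ontable(c)}
  ∪ pre   = {clear(a), ontable(c)} ∪ {clear(c), holding(f)}
          = {clear(a), clear(c), holding(f), ontable(c)}

== RESULT ==
["clear(a)", "clear(c)", "holding(f)", "ontable(c)"]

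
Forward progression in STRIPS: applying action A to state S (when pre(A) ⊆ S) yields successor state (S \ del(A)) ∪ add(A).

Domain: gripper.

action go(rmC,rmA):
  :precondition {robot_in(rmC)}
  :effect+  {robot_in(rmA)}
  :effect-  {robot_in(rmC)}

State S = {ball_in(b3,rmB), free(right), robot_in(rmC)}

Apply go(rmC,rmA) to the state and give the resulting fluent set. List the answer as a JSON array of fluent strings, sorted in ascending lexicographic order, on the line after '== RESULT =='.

Compute (S \ del) ∪ add:
  pre ⊆ S: {robot_in(rmC)} ⊆ S  — applicable
  S \ del = {ball_in(b3,rmB), free(right)}
  ∪ add   = {ball_in(b3,rmB), free(right), robot_in(rmA)}

== RESULT ==
["ball_in(b3,rmB)", "free(right)", "robot_in(rmA)"]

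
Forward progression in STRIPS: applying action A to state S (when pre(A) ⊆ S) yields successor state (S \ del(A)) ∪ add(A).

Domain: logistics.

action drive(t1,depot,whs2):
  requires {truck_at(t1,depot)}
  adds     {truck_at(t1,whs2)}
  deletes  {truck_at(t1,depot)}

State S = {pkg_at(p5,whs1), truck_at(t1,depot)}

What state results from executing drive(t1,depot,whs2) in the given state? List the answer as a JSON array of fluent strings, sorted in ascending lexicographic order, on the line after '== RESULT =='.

Compute (S \ del) ∪ add:
  pre ⊆ S: {truck_at(t1,depot)} ⊆ S  — applicable
  S \ del = {pkg_at(p5,whs1)}
  ∪ add   = {pkg_at(p5,whs1), truck_at(t1,whs2)}

== RESULT ==
["pkg_at(p5,whs1)", "truck_at(t1,whs2)"]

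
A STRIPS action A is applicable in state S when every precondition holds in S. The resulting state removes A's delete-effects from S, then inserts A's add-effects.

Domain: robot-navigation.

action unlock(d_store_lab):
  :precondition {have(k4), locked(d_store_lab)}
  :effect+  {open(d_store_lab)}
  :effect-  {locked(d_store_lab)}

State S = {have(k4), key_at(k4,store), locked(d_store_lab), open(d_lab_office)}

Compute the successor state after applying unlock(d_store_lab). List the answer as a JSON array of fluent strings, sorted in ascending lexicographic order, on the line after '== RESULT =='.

Progress:
  pre ⊆ S: {have(k4), locked(d_store_lab)} ⊆ S  — applicable
  S \ del = {have(k4), key_at(k4,store), open(d_lab_office)}
  ∪ add   = {have(k4), key_at(k4,store), open(d_lab_office), open(d_store_lab)}

== RESULT ==
["have(k4)", "key_at(k4,store)", "open(d_lab_office)", "open(d_store_lab)"]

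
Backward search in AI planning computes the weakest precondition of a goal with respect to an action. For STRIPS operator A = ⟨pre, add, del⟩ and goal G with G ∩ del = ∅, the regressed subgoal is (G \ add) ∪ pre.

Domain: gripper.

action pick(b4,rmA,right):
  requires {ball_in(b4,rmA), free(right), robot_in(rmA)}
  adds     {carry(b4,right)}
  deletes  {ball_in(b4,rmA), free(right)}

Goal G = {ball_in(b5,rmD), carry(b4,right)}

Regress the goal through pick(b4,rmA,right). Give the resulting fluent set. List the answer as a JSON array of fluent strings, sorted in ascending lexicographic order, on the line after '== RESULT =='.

Compute (G \ add) ∪ pre:
  G ∩ del = {}  (empty — regression defined)
  G \ add = {ball_in(b5,rmD), carry(b4,right)} \ {carry(b4,right)} = {ball_in(b5,rmD)}
  ∪ pre   = {ball_in(b5,rmD)} ∪ {ball_in(b4,rmA), free(right), robot_in(rmA)}
          = {ball_in(b4,rmA), ball_in(b5,rmD), free(right), robot_in(rmA)}

== RESULT ==
["ball_in(b4,rmA)", "ball_in(b5,rmD)", "free(right)", "robot_in(rmA)"]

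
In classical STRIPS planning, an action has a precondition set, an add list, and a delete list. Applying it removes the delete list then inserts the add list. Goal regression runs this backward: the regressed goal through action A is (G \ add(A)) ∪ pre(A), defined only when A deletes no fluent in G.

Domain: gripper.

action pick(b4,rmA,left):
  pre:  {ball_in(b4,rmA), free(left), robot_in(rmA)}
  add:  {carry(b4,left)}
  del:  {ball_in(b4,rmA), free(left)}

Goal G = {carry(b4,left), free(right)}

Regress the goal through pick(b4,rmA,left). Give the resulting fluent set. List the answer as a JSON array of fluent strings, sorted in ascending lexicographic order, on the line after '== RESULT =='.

Regress:
  G ∩ del = {}  (empty — regression defined)
  G \ add = {carry(b4,left), free(right)} \ {carry(b4,left)} = {free(right)}
  ∪ pre   = {free(right)} ∪ {ball_in(b4,rmA), free(left), robot_in(rmA)}
          = {ball_in(b4,rmA), free(left), free(right), robot_in(rmA)}

== RESULT ==
["ball_in(b4,rmA)", "free(left)", "free(right)", "robot_in(rmA)"]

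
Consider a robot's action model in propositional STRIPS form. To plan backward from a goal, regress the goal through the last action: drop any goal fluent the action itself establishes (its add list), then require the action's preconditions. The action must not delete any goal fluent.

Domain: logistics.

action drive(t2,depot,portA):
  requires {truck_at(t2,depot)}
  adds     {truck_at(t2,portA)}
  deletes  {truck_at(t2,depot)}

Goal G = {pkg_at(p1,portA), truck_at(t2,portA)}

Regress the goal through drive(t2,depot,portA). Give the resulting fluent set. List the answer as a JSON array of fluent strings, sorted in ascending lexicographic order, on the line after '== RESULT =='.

Compute (G \ add) ∪ pre:
  G ∩ del = {}  (empty — regression defined)
  G \ add = {pkg_at(p1,portA), truck_at(t2,portA)} \ {truck_at(t2,portA)} = {pkg_at(p1,portA)}
  ∪ pre   = {pkg_at(p1,portA)} ∪ {truck_at(t2,depot)}
          = {pkg_at(p1,portA), truck_at(t2,depot)}

== RESULT ==
["pkg_at(p1,portA)", "truck_at(t2,depot)"]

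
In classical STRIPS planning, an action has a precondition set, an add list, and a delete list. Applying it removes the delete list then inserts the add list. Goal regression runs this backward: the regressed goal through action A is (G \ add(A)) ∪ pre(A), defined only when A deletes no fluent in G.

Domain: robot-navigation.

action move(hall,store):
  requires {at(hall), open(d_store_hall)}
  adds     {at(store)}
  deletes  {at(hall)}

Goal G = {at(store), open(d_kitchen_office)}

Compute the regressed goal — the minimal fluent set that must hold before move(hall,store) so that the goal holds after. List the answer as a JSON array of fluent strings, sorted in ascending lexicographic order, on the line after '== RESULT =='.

Regress:
  G ∩ del = {}  (empty — regression defined)
  G \ add = {at(store), open(d_kitchen_office)} \ {at(store)} = {open(d_kitchen_office)}
  ∪ pre   = {open(d_kitchen_office)} ∪ {at(hall), open(d_store_hall)}
          = {at(hall), open(d_kitchen_office), open(d_store_hall)}

== RESULT ==
["at(hall)", "open(d_kitchen_office)", "open(d_store_hall)"]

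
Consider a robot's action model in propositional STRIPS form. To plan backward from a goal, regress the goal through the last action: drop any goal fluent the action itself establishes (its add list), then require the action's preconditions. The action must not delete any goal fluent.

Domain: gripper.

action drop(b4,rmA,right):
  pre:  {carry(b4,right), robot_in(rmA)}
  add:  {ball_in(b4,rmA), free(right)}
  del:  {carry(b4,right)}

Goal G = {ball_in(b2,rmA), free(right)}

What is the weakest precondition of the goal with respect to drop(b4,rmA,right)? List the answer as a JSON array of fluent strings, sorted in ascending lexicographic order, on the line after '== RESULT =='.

Regress:
  G ∩ del = {}  (empty — regression defined)
  G \ add = {ball_in(b2,rmA), free(right)} \ {ball_in(b4,rmA), free(right)} = {ball_in(b2,rmA)}
  ∪ pre   = {ball_in(b2,rmA)} ∪ {carry(b4,right), robot_in(rmA)}
          = {ball_in(b2,rmA), carry(b4,right), robot_in(rmA)}

== RESULT ==
["ball_in(b2,rmA)", "carry(b4,right)", "robot_in(rmA)"]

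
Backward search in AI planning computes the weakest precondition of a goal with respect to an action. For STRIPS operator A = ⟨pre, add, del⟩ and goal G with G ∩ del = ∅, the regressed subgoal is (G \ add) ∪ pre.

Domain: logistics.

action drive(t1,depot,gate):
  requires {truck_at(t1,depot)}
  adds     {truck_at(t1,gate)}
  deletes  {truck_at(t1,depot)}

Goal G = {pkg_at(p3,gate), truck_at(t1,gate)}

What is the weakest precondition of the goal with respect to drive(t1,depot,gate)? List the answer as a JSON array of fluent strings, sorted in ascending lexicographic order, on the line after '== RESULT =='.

Compute (G \ add) ∪ pre:
  G ∩ del = {}  (empty — regression defined)
  G \ add = {pkg_at(p3,gate), truck_at(t1,gate)} \ {truck_at(t1,gate)} = {pkg_at(p3,gate)}
  ∪ pre   = {pkg_at(p3,gate)} ∪ {truck_at(t1,depot)}
          = {pkg_at(p3,gate), truck_at(t1,depot)}

== RESULT ==
["pkg_at(p3,gate)", "truck_at(t1,depot)"]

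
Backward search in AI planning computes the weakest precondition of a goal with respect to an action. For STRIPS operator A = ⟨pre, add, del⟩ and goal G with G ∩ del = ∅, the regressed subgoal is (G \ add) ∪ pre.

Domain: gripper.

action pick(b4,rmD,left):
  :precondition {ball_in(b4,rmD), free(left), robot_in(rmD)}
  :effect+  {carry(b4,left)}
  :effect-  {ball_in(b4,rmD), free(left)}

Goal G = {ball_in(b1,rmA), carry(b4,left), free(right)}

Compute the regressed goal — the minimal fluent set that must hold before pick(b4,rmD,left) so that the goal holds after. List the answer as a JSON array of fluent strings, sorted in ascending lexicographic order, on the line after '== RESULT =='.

Compute (G \ add) ∪ pre:
  G ∩ del = {}  (empty — regression defined)
  G \ add = {ball_in(b1,rmA), carry(b4,left), free(right)} \ {carry(b4,left)} = {ball_in(b1,rmA), free(right)}
  ∪ pre   = {ball_in(b1,rmA), free(right)} ∪ {ball_in(b4,rmD), free(left), robot_in(rmD)}
          = {ball_in(b1,rmA), ball_in(b4,rmD), free(left), free(right), robot_in(rmD)}

== RESULT ==
["ball_in(b1,rmA)", "ball_in(b4,rmD)", "free(left)", "free(right)", "robot_in(rmD)"]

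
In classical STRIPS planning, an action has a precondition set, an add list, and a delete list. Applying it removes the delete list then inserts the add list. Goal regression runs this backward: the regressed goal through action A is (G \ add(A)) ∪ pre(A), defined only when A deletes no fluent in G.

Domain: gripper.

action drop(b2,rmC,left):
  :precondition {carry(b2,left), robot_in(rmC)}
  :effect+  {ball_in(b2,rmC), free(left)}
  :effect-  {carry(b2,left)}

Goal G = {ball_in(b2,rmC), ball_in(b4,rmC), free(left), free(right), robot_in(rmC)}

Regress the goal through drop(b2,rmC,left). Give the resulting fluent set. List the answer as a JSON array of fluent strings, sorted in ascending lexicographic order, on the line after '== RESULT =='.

Regress:
  G ∩ del = {}  (empty — regression defined)
  G \ add = {ball_in(b2,rmC), ball_in(b4,rmC), free(left), free(right), robot_in(rmC)} \ {ball_in(b2,rmC), free(left)} = {ball_in(b4,rmC), free(right), robot_in(rmC)}
  ∪ pre   = {ball_in(b4,rmC), free(right), robot_in(rmC)} ∪ {carry(b2,left), robot_in(rmC)}
          = {ball_in(b4,rmC), carry(b2,left), free(right), robot_in(rmC)}

== RESULT ==
["ball_in(b4,rmC)", "carry(b2,left)", "free(right)", "robot_in(rmC)"]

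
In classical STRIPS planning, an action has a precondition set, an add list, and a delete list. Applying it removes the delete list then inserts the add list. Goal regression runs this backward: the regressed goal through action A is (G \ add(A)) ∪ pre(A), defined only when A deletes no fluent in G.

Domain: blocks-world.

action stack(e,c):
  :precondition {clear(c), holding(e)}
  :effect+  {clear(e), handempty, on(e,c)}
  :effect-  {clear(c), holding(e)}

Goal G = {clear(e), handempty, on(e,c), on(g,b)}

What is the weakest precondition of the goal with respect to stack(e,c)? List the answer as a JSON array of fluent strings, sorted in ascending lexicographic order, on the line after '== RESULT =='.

Regress:
  G ∩ del = {}  (empty — regression defined)
  G \ add = {clear(e), handempty, on(e,c), on(g,b)} \ {clear(e), handempty, on(e,c)} = {on(g,b)}
  ∪ pre   = {on(g,b)} ∪ {clear(c), holding(e)}
          = {clear(c), holding(e), on(g,b)}

== RESULT ==
["clear(c)", "holding(e)", "on(g,b)"]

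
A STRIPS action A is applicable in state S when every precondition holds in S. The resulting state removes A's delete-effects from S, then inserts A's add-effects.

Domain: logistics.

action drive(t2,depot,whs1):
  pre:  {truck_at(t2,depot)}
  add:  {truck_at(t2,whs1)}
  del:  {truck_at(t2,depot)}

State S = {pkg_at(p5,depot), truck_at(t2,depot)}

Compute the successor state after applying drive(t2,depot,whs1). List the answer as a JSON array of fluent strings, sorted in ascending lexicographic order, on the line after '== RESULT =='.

Progress:
  pre ⊆ S: {truck_at(t2,depot)} ⊆ S  — applicable
  S \ del = {pkg_at(p5,depot)}
  ∪ add   = {pkg_at(p5,depot), truck_at(t2,whs1)}

== RESULT ==
["pkg_at(p5,depot)", "truck_at(t2,whs1)"]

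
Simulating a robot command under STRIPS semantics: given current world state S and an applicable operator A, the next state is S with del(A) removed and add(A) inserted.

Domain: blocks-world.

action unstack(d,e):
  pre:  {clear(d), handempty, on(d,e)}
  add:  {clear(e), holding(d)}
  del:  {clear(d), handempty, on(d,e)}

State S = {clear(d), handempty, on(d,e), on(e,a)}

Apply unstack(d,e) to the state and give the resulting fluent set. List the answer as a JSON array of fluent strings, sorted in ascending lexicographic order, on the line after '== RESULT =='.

Compute (S \ del) ∪ add:
  pre ⊆ S: {clear(d), handempty, on(d,e)} ⊆ S  — applicable
  S \ del = {on(e,a)}
  ∪ add   = {clear(e), holding(d), on(e,a)}

== RESULT ==
["clear(e)", "holding(d)", "on(e,a)"]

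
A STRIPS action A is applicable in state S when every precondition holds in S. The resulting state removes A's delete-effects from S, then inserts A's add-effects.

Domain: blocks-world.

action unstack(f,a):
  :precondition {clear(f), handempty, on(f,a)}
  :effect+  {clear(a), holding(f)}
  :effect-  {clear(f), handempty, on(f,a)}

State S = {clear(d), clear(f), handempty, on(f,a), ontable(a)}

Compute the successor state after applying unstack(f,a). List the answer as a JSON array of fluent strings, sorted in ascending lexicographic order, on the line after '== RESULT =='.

Progress:
  pre ⊆ S: {clear(f), handempty, on(f,a)} ⊆ S  — applicable
  S \ del = {clear(d), ontable(a)}
  ∪ add   = {clear(a), clear(d), holding(f), ontable(a)}

== RESULT ==
["clear(a)", "clear(d)", "holding(f)", "ontable(a)"]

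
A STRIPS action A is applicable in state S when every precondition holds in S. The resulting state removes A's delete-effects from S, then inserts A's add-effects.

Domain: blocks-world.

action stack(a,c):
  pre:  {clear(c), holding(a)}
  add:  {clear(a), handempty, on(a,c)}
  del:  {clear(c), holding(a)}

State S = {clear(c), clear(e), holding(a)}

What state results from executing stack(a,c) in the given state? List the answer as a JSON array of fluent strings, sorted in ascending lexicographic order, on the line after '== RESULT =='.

Progress:
  pre ⊆ S: {clear(c), holding(a)} ⊆ S  — applicable
  S \ del = {clear(e)}
  ∪ add   = {clear(a), clear(e), handempty, on(a,c)}

== RESULT ==
["clear(a)", "clear(e)", "handempty", "on(a,c)"]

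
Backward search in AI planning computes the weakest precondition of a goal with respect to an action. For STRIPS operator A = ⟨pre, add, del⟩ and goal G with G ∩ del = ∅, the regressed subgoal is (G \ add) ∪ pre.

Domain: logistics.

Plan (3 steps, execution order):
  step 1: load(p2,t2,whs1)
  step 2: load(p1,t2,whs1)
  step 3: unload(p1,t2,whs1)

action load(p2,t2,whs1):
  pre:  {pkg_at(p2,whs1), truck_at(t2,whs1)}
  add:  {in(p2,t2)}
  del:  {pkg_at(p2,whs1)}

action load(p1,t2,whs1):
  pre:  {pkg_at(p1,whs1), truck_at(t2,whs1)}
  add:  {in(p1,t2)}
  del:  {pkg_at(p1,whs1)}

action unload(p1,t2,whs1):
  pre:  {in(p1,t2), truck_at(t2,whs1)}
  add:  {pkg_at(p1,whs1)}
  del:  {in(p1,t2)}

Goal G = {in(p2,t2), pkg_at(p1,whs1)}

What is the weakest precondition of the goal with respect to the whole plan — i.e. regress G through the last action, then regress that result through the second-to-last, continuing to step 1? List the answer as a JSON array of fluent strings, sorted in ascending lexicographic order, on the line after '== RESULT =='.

Regress step by step:
  through step 3 (unload(p1,t2,whs1)): drop {pkg_at(p1,whs1)}, keep {in(p2,t2)}, require {in(p1,t2), truck_at(t2,whs1)}
    → {in(p1,t2), in(p2,t2), truck_at(t2,whs1)}
  through step 2 (load(p1,t2,whs1)): drop {in(p1,t2)}, keep {in(p2,t2), truck_at(t2,whs1)}, require {pkg_at(p1,whs1), truck_at(t2,whs1)}
    → {in(p2,t2), pkg_at(p1,whs1), truck_at(t2,whs1)}
  through step 1 (load(p2,t2,whs1)): drop {in(p2,t2)}, keep {pkg_at(p1,whs1), truck_at(t2,whs1)}, require {pkg_at(p2,whs1), truck_at(t2,whs1)}
    → {pkg_at(p1,whs1), pkg_at(p2,whs1), truck_at(t2,whs1)}

== RESULT ==
["pkg_at(p1,whs1)", "pkg_at(p2,whs1)", "truck_at(t2,whs1)"]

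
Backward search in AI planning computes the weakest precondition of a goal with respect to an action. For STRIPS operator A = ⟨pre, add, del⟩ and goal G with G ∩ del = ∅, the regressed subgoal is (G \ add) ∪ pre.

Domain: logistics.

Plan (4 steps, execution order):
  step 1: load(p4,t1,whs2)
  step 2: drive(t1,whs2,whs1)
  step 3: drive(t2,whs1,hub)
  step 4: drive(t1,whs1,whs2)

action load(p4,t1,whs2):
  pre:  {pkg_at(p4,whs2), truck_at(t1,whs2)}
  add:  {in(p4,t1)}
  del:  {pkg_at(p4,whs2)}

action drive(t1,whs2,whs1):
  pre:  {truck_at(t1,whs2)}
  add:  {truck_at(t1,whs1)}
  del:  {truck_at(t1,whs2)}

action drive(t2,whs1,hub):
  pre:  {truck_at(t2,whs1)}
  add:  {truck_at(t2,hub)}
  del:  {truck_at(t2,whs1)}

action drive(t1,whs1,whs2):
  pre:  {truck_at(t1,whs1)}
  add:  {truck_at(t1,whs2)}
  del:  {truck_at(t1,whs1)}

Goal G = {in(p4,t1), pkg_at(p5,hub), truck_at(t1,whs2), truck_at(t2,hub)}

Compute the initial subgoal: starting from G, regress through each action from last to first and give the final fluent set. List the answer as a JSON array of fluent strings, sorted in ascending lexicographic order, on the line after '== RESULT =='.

Regress step by step:
  through step 4 (drive(t1,whs1,whs2)): drop {truck_at(t1,whs2)}, keep {in(p4,t1), pkg_at(p5,hub), truck_at(t2,hub)}, require {truck_at(t1,whs1)}
    → {in(p4,t1), pkg_at(p5,hub), truck_at(t1,whs1), truck_at(t2,hub)}
  through step 3 (drive(t2,whs1,hub)): drop {truck_at(t2,hub)}, keep {in(p4,t1), pkg_at(p5,hub), truck_at(t1,whs1)}, require {truck_at(t2,whs1)}
    → {in(p4,t1), pkg_at(p5,hub), truck_at(t1,whs1), truck_at(t2,whs1)}
  through step 2 (drive(t1,whs2,whs1)): drop {truck_at(t1,whs1)}, keep {in(p4,t1), pkg_at(p5,hub), truck_at(t2,whs1)}, require {truck_at(t1,whs2)}
    → {in(p4,t1), pkg_at(p5,hub), truck_at(t1,whs2), truck_at(t2,whs1)}
  through step 1 (load(p4,t1,whs2)): drop {in(p4,t1)}, keep {pkg_at(p5,hub), truck_at(t1,whs2), truck_at(t2,whs1)}, require {pkg_at(p4,whs2), truck_at(t1,whs2)}
    → {pkg_at(p4,whs2), pkg_at(p5,hub), truck_at(t1,whs2), truck_at(t2,whs1)}

== RESULT ==
["pkg_at(p4,whs2)", "pkg_at(p5,hub)", "truck_at(t1,whs2)", "truck_at(t2,whs1)"]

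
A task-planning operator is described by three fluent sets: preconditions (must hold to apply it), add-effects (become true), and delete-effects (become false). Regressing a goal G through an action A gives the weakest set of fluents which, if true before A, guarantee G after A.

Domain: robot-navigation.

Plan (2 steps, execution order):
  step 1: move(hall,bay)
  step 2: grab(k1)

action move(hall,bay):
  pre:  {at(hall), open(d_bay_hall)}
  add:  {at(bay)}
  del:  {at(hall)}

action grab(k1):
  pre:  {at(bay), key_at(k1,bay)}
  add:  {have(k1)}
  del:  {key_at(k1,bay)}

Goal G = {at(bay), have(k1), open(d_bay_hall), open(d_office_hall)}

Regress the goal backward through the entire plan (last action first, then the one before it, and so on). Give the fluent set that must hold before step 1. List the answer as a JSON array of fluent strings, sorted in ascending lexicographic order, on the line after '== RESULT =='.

Work backward from the goal:
  through step 2 (grab(k1)): drop {have(k1)}, keep {at(bay), open(d_bay_hall), open(d_office_hall)}, require {at(bay), key_at(k1,bay)}
    → {at(bay), key_at(k1,bay), open(d_bay_hall), open(d_office_hall)}
  through step 1 (move(hall,bay)): drop {at(bay)}, keep {key_at(k1,bay), open(d_bay_hall), open(d_office_hall)}, require {at(hall), open(d_bay_hall)}
    → {at(hall), key_at(k1,bay), open(d_bay_hall), open(d_office_hall)}

== RESULT ==
["at(hall)", "key_at(k1,bay)", "open(d_bay_hall)", "open(d_office_hall)"]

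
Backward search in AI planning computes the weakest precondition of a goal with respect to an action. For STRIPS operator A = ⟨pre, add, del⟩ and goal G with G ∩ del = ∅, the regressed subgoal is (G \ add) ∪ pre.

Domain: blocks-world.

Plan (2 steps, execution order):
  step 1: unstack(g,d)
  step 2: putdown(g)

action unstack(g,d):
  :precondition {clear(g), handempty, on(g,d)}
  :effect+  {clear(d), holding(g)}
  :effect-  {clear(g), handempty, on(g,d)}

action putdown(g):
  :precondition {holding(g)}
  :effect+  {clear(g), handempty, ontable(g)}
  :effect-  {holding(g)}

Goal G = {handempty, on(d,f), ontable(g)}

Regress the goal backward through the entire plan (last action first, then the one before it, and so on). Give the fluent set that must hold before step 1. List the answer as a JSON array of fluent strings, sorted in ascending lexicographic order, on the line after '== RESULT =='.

Work backward from the goal:
  through step 2 (putdown(g)): drop {handempty, ontable(g)}, keep {on(d,f)}, require {holding(g)}
    → {holding(g), on(d,f)}
  through step 1 (unstack(g,d)): drop {holding(g)}, keep {on(d,f)}, require {clear(g), handempty, on(g,d)}
    → {clear(g), handempty, on(d,f), on(g,d)}

== RESULT ==
["clear(g)", "handempty", "on(d,f)", "on(g,d)"]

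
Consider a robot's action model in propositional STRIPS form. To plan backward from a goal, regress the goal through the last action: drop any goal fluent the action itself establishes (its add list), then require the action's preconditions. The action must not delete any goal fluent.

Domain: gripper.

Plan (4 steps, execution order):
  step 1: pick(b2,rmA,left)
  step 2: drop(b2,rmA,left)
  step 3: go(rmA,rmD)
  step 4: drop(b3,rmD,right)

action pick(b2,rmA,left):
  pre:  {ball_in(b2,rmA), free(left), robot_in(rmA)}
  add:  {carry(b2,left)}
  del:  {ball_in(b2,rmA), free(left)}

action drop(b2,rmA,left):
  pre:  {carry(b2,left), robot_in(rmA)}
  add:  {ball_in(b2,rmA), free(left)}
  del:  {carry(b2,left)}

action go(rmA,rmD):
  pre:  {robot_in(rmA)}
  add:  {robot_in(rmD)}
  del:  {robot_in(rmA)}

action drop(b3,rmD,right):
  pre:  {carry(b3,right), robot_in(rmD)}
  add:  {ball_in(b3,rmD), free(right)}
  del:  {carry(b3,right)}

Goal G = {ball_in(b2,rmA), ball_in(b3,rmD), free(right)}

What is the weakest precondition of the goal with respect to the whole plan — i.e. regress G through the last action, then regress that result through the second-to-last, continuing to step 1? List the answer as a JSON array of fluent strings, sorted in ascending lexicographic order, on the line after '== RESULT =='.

Work backward from the goal:
  through step 4 (drop(b3,rmD,right)): drop {ball_in(b3,rmD), free(right)}, keep {ball_in(b2,rmA)}, require {carry(b3,right), robot_in(rmD)}
    → {ball_in(b2,rmA), carry(b3,right), robot_in(rmD)}
  through step 3 (go(rmA,rmD)): drop {robot_in(rmD)}, keep {ball_in(b2,rmA), carry(b3,right)}, require {robot_in(rmA)}
    → {ball_in(b2,rmA), carry(b3,right), robot_in(rmA)}
  through step 2 (drop(b2,rmA,left)): drop {ball_in(b2,rmA)}, keep {carry(b3,right), robot_in(rmA)}, require {carry(b2,left), robot_in(rmA)}
    → {carry(b2,left), carry(b3,right), robot_in(rmA)}
  through step 1 (pick(b2,rmA,left)): drop {carry(b2,left)}, keep {carry(b3,right), robot_in(rmA)}, require {ball_in(b2,rmA), free(left), robot_in(rmA)}
    → {ball_in(b2,rmA), carry(b3,right), free(left), robot_in(rmA)}

== RESULT ==
["ball_in(b2,rmA)", "carry(b3,right)", "free(left)", "robot_in(rmA)"]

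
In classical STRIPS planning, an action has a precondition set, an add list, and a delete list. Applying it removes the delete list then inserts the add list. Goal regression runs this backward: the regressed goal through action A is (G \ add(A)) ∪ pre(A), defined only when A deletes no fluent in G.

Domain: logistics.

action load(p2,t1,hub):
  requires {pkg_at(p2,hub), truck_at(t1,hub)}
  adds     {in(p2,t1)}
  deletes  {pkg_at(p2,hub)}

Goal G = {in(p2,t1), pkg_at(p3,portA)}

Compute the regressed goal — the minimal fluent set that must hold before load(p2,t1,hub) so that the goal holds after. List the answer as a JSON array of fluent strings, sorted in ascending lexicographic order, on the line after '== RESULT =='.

Regress:
  G ∩ del = {}  (empty — regression defined)
  G \ add = {in(p2,t1), pkg_at(p3,portA)} \ {in(p2,t1)} = {pkg_at(p3,portA)}
  ∪ pre   = {pkg_at(p3,portA)} ∪ {pkg_at(p2,hub), truck_at(t1,hub)}
          = {pkg_at(p2,hub), pkg_at(p3,portA), truck_at(t1,hub)}

== RESULT ==
["pkg_at(p2,hub)", "pkg_at(p3,portA)", "truck_at(t1,hub)"]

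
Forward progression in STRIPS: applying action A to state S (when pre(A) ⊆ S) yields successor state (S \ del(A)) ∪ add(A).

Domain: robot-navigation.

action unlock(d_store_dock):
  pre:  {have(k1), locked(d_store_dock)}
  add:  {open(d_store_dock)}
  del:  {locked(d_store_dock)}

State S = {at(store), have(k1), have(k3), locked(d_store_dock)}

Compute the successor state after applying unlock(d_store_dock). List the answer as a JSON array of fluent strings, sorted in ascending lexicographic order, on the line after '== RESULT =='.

Progress:
  pre ⊆ S: {have(k1), locked(d_store_dock)} ⊆ S  — applicable
  S \ del = {at(store), have(k1), have(k3)}
  ∪ add   = {at(store), have(k1), have(k3), open(d_store_dock)}

== RESULT ==
["at(store)", "have(k1)", "have(k3)", "open(d_store_dock)"]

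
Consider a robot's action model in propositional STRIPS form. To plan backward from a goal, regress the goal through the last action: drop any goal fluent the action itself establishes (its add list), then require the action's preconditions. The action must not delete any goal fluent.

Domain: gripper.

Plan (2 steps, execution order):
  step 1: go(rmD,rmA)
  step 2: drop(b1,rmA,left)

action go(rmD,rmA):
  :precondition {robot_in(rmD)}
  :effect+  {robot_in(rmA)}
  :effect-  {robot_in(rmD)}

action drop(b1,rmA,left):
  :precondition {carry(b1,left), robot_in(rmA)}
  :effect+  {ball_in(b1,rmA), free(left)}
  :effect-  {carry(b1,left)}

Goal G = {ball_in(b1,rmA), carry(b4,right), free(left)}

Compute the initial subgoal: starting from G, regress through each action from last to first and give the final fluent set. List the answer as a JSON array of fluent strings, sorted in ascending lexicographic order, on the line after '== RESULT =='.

Regress step by step:
  through step 2 (drop(b1,rmA,left)): drop {ball_in(b1,rmA), free(left)}, keep {carry(b4,right)}, require {carry(b1,left), robot_in(rmA)}
    → {carry(b1,left), carry(b4,right), robot_in(rmA)}
  through step 1 (go(rmD,rmA)): drop {robot_in(rmA)}, keep {carry(b1,left), carry(b4,right)}, require {robot_in(rmD)}
    → {carry(b1,left), carry(b4,right), robot_in(rmD)}

== RESULT ==
["carry(b1,left)", "carry(b4,right)", "robot_in(rmD)"]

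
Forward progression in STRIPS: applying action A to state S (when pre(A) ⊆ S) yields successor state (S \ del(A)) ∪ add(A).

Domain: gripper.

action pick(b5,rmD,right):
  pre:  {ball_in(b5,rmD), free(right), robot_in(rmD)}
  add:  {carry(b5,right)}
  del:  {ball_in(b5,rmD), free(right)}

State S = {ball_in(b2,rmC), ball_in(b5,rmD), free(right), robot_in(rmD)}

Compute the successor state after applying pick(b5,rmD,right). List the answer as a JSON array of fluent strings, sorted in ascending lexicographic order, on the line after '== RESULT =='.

Compute (S \ del) ∪ add:
  pre ⊆ S: {ball_in(b5,rmD), free(right), robot_in(rmD)} ⊆ S  — applicable
  S \ del = {ball_in(b2,rmC), robot_in(rmD)}
  ∪ add   = {ball_in(b2,rmC), carry(b5,right), robot_in(rmD)}

== RESULT ==
["ball_in(b2,rmC)", "carry(b5,right)", "robot_in(rmD)"]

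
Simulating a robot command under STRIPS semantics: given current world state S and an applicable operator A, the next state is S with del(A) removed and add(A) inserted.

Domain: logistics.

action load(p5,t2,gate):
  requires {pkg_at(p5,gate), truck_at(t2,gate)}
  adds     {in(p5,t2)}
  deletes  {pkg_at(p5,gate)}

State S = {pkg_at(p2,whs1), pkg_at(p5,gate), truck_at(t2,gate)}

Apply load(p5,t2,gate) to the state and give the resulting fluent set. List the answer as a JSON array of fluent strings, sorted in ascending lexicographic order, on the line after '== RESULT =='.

Progress:
  pre ⊆ S: {pkg_at(p5,gate), truck_at(t2,gate)} ⊆ S  — applicable
  S \ del = {pkg_at(p2,whs1), truck_at(t2,gate)}
  ∪ add   = {in(p5,t2), pkg_at(p2,whs1), truck_at(t2,gate)}

== RESULT ==
["in(p5,t2)", "pkg_at(p2,whs1)", "truck_at(t2,gate)"]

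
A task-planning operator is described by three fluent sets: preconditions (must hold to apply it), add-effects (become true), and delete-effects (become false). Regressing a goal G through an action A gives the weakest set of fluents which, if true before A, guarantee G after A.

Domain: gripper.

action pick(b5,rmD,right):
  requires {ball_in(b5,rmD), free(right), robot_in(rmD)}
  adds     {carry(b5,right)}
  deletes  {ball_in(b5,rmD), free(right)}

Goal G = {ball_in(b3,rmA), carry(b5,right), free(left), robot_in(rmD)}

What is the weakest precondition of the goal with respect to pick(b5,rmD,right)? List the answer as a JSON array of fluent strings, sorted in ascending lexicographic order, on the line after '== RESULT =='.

Regress:
  G ∩ del = {}  (empty — regression defined)
  G \ add = {ball_in(b3,rmA), carry(b5,right), free(left), robot_in(rmD)} \ {carry(b5,right)} = {ball_in(b3,rmA), free(left), robot_in(rmD)}
  ∪ pre   = {ball_in(b3,rmA), free(left), robot_in(rmD)} ∪ {ball_in(b5,rmD), free(right), robot_in(rmD)}
          = {ball_in(b3,rmA), ball_in(b5,rmD), free(left), free(right), robot_in(rmD)}

== RESULT ==
["ball_in(b3,rmA)", "ball_in(b5,rmD)", "free(left)", "free(right)", "robot_in(rmD)"]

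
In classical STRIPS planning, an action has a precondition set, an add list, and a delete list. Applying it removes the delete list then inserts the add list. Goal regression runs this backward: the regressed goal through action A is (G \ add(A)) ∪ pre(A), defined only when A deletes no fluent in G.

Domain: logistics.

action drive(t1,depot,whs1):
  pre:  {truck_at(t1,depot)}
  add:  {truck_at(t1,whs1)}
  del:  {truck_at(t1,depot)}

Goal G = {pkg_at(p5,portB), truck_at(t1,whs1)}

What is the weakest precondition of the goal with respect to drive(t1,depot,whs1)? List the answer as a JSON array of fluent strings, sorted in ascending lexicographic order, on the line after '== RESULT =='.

Compute (G \ add) ∪ pre:
  G ∩ del = {}  (empty — regression defined)
  G \ add = {pkg_at(p5,portB), truck_at(t1,whs1)} \ {truck_at(t1,whs1)} = {pkg_at(p5,portB)}
  ∪ pre   = {pkg_at(p5,portB)} ∪ {truck_at(t1,depot)}
          = {pkg_at(p5,portB), truck_at(t1,depot)}

== RESULT ==
["pkg_at(p5,portB)", "truck_at(t1,depot)"]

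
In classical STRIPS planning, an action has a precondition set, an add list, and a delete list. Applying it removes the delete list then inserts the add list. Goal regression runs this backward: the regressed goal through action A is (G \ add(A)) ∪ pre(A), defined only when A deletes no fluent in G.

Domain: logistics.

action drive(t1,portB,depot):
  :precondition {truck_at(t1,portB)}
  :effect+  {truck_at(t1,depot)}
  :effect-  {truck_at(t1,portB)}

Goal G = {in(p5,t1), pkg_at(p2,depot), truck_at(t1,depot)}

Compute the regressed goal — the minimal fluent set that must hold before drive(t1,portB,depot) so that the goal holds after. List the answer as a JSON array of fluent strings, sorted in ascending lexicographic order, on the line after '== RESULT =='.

Regress:
  G ∩ del = {}  (empty — regression defined)
  G \ add = {in(p5,t1), pkg_at(p2,depot), truck_at(t1,depot)} \ {truck_at(t1,depot)} = {in(p5,t1), pkg_at(p2,depot)}
  ∪ pre   = {in(p5,t1), pkg_at(p2,depot)} ∪ {truck_at(t1,portB)}
          = {in(p5,t1), pkg_at(p2,depot), truck_at(t1,portB)}

== RESULT ==
["in(p5,t1)", "pkg_at(p2,depot)", "truck_at(t1,portB)"]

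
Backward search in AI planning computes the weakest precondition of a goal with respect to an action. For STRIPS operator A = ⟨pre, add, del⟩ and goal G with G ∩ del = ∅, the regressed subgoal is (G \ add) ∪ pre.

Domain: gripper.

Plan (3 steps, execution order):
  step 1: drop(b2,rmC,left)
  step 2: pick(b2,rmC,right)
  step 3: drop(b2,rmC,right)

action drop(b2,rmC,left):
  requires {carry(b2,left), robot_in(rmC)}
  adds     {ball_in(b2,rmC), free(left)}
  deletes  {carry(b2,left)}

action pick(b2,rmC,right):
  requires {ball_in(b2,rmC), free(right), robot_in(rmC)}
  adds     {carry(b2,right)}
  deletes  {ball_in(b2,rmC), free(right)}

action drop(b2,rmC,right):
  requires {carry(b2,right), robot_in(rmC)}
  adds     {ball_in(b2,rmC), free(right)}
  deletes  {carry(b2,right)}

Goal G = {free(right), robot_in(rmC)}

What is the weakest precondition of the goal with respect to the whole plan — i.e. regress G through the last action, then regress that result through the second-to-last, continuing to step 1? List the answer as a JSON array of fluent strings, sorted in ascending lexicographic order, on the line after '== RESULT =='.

Work backward from the goal:
  through step 3 (drop(b2,rmC,right)): drop {free(right)}, keep {robot_in(rmC)}, require {carry(b2,right), robot_in(rmC)}
    → {carry(b2,right), robot_in(rmC)}
  through step 2 (pick(b2,rmC,right)): drop {carry(b2,right)}, keep {robot_in(rmC)}, require {ball_in(b2,rmC), free(right), robot_in(rmC)}
    → {ball_in(b2,rmC), free(right), robot_in(rmC)}
  through step 1 (drop(b2,rmC,left)): drop {ball_in(b2,rmC)}, keep {free(right), robot_in(rmC)}, require {carry(b2,left), robot_in(rmC)}
    → {carry(b2,left), free(right), robot_in(rmC)}

== RESULT ==
["carry(b2,left)", "free(right)", "robot_in(rmC)"]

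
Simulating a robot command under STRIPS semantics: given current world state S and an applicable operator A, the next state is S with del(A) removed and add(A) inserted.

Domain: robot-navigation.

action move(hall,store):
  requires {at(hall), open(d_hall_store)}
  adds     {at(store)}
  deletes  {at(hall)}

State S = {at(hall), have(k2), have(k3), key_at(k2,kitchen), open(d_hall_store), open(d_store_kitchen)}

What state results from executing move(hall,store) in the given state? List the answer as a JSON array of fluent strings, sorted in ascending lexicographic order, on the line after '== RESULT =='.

Compute (S \ del) ∪ add:
  pre ⊆ S: {at(hall), open(d_hall_store)} ⊆ S  — applicable
  S \ del = {have(k2), have(k3), key_at(k2,kitchen), open(d_hall_store), open(d_store_kitchen)}
  ∪ add   = {at(store), have(k2), have(k3), key_at(k2,kitchen), open(d_hall_store), open(d_store_kitchen)}

== RESULT ==
["at(store)", "have(k2)", "have(k3)", "key_at(k2,kitchen)", "open(d_hall_store)", "open(d_store_kitchen)"]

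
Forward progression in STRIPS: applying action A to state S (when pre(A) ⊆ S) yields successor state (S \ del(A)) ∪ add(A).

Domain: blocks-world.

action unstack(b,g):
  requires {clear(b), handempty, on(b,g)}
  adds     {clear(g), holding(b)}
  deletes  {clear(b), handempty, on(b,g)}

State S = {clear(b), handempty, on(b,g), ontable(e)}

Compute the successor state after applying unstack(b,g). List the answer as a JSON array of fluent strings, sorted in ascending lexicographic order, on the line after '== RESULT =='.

Compute (S \ del) ∪ add:
  pre ⊆ S: {clear(b), handempty, on(b,g)} ⊆ S  — applicable
  S \ del = {ontable(e)}
  ∪ add   = {clear(g), holding(b), ontable(e)}

== RESULT ==
["clear(g)", "holding(b)", "ontable(e)"]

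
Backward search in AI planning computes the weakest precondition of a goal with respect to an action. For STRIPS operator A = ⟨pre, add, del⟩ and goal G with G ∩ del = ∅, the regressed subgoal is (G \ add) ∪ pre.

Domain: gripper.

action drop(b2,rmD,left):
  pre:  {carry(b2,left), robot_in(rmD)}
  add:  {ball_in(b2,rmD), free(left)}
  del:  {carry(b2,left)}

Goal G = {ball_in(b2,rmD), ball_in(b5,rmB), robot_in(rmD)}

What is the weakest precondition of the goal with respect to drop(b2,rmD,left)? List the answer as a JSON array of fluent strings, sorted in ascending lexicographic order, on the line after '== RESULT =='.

Regress:
  G ∩ del = {}  (empty — regression defined)
  G \ add = {ball_in(b2,rmD), ball_in(b5,rmB), robot_in(rmD)} \ {ball_in(b2,rmD), free(left)} = {ball_in(b5,rmB), robot_in(rmD)}
  ∪ pre   = {ball_in(b5,rmB), robot_in(rmD)} ∪ {carry(b2,left), robot_in(rmD)}
          = {ball_in(b5,rmB), carry(b2,left), robot_in(rmD)}

== RESULT ==
["ball_in(b5,rmB)", "carry(b2,left)", "robot_in(rmD)"]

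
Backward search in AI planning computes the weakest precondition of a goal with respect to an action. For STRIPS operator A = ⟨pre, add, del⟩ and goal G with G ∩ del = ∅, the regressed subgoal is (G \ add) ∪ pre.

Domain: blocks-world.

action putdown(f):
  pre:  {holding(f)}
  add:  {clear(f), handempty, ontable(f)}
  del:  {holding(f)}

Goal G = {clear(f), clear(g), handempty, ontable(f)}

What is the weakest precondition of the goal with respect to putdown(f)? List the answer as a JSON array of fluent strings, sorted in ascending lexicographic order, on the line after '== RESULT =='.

Regress:
  G ∩ del = {}  (empty — regression defined)
  G \ add = {clear(f), clear(g), handempty, ontable(f)} \ {clear(f), handempty, ontable(f)} = {clear(g)}
  ∪ pre   = {clear(g)} ∪ {holding(f)}
          = {clear(g), holding(f)}

== RESULT ==
["clear(g)", "holding(f)"]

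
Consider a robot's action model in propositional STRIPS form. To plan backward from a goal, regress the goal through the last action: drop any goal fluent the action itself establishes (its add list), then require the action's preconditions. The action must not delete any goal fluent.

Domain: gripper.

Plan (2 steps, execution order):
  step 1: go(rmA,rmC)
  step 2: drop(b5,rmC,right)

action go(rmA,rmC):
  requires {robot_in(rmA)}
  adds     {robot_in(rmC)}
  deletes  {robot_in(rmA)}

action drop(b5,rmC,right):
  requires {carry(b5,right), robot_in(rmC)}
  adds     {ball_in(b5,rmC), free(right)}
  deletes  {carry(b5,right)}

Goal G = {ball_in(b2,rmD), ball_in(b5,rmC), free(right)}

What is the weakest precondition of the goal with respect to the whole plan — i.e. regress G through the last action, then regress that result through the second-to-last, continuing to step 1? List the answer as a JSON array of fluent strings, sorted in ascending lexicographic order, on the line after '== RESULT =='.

Regress step by step:
  through step 2 (drop(b5,rmC,right)): drop {ball_in(b5,rmC), free(right)}, keep {ball_in(b2,rmD)}, require {carry(b5,right), robot_in(rmC)}
    → {ball_in(b2,rmD), carry(b5,right), robot_in(rmC)}
  through step 1 (go(rmA,rmC)): drop {robot_in(rmC)}, keep {ball_in(b2,rmD), carry(b5,right)}, require {robot_in(rmA)}
    → {ball_in(b2,rmD), carry(b5,right), robot_in(rmA)}

== RESULT ==
["ball_in(b2,rmD)", "carry(b5,right)", "robot_in(rmA)"]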